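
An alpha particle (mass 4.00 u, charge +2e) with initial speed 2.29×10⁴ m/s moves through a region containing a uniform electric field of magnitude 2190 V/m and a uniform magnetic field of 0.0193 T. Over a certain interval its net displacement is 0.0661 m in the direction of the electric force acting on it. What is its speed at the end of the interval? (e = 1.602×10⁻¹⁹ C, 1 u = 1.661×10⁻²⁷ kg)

v_f ≈ 1.20×10⁵ m/s

B does no work; ΔKE = |q|E d.
½mv_f² = ½mv₀² + |q|Ed = ½(6.644×10⁻²⁷)(2.29×10⁴)² + (3.204×10⁻¹⁹)(2190)(0.0661) ≈ 1.742×10⁻¹⁸ J + 4.638×10⁻¹⁷ J ≈ 4.812×10⁻¹⁷ J.
v_f = √(2·4.812×10⁻¹⁷/6.644×10⁻²⁷) ≈ 1.20×10⁵ m/s.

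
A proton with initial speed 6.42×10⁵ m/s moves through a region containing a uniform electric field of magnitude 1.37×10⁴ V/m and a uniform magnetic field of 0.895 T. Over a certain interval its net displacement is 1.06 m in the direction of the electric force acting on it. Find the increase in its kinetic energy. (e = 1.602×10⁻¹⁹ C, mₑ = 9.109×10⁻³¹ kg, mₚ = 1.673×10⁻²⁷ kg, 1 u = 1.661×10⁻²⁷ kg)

ΔKE ≈ 2.33×10⁻¹⁵ J

The magnetic force is always ⟂ v and does no work; only the electric force changes KE.
ΔKE = F_E · d = |q|E d = (1.602×10⁻¹⁹)(1.37×10⁴)(1.06) ≈ 2.33×10⁻¹⁵ J.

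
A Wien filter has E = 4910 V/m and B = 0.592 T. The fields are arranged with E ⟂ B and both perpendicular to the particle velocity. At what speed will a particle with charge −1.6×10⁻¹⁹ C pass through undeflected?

v = 8290 m/s

Straight-line motion ⇒ electric and magnetic forces cancel, so E = vB.
v = E/B = 4910/0.592 = 8290 m/s.
The result is independent of the particle's charge and mass.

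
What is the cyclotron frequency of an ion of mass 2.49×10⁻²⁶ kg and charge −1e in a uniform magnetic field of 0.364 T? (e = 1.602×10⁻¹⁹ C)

f ≈ 3.73×10⁵ Hz

f = |q|B/(2πm).
f = (1.602×10⁻¹⁹)(0.364)/(2π·2.49×10⁻²⁶) ≈ 3.73×10⁵ Hz.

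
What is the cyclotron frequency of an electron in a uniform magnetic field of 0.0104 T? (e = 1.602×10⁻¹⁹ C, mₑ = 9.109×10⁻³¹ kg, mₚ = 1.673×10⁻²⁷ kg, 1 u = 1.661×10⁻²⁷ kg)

f ≈ 2.91×10⁸ Hz

f = |q|B/(2πm).
f = (1.602×10⁻¹⁹)(0.0104)/(2π·9.109×10⁻³¹) ≈ 2.91×10⁸ Hz.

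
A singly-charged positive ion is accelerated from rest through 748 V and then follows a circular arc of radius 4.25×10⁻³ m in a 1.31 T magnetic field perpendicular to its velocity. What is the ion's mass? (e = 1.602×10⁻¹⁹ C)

m ≈ 3.32×10⁻²⁷ kg

Combine |q|V = ½mv² and r = mv/(|q|B): eliminate v to get m = qB²r²/(2V).
m = (1.602×10⁻¹⁹)(1.31)²(4.25×10⁻³)²/(2·748) ≈ 3.32×10⁻²⁷ kg.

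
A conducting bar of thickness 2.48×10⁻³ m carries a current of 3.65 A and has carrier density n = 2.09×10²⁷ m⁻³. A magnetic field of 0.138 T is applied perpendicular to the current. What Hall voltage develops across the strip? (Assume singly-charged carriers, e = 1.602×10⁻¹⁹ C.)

V_H ≈ 6.07×10⁻⁷ V

V_H = IB/(n e t).
V_H = (3.65)(0.138)/((2.09×10²⁷)(1.602×10⁻¹⁹)(2.48×10⁻³)) ≈ 6.07×10⁻⁷ V.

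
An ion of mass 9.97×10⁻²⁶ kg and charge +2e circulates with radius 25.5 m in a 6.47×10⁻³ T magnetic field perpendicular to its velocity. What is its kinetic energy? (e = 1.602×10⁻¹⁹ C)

KE ≈ 8.75×10⁴ eV

v = |q|Br/m, then KE = ½mv² = (qBr)²/(2m).
v = (3.204×10⁻¹⁹)(6.47×10⁻³)(25.5)/9.97×10⁻²⁶ ≈ 5.302×10⁵ m/s.
KE = ½(9.97×10⁻²⁶)(5.302×10⁵)² ≈ 1.40×10⁻¹⁴ J = 8.75×10⁴ eV.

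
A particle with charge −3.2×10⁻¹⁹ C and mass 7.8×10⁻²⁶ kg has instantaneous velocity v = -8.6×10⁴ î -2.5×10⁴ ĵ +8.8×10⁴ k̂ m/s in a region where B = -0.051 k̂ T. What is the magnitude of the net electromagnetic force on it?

|F| ≈ 1.46×10⁻¹⁵ N

v×B = (1280, -4390, 0) N/C.
F = q v×B = (−3.2×10⁻¹⁹ C)·(1280, -4390, 0) = (-4.08×10⁻¹⁶, 1.40×10⁻¹⁵, 0) N.
|F| = 1.46×10⁻¹⁵ N.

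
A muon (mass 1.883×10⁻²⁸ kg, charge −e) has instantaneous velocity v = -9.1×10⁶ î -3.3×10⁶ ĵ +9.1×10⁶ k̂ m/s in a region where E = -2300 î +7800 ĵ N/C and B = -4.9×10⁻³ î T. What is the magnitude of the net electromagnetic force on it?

v×B = (0, -4.46×10⁴, -1.62×10⁴) N/C.
E + v×B = (-2300, -3.68×10⁴, -1.62×10⁴) N/C.
F = q(E + v×B) = (−1.602×10⁻¹⁹ C)·(-2300, -3.68×10⁴, -1.62×10⁴) = (3.68×10⁻¹⁶, 5.89×10⁻¹⁵, 2.59×10⁻¹⁵) N.
|F| = 6.45×10⁻¹⁵ N.

|F| ≈ 6.45×10⁻¹⁵ N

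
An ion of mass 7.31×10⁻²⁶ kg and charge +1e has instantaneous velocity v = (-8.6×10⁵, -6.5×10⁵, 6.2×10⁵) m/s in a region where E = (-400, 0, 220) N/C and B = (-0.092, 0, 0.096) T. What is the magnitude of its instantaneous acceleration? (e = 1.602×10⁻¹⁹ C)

v×B = (-6.24×10⁴, 2.55×10⁴, -5.98×10⁴) N/C.
E + v×B = (-6.28×10⁴, 2.55×10⁴, -5.96×10⁴) N/C.
F = q(E + v×B) = (1.602×10⁻¹⁹ C)·(-6.28×10⁴, 2.55×10⁴, -5.96×10⁴) = (-1.01×10⁻¹⁴, 4.09×10⁻¹⁵, -9.54×10⁻¹⁵) N.
|a| = |F|/m = 1.446×10⁻¹⁴/7.31×10⁻²⁶ ≈ 1.98×10¹¹ m/s².

|a| ≈ 1.98×10¹¹ m/s²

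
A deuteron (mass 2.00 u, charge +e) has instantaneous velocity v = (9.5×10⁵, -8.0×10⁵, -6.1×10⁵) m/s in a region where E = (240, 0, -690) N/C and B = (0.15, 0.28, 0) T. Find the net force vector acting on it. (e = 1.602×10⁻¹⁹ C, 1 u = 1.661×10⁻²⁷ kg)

v×B = (1.71×10⁵, -9.15×10⁴, 3.86×10⁵) N/C.
E + v×B = (1.71×10⁵, -9.15×10⁴, 3.85×10⁵) N/C.
F = q(E + v×B) = (1.602×10⁻¹⁹ C)·(1.71×10⁵, -9.15×10⁴, 3.85×10⁵) = (2.74×10⁻¹⁴, -1.47×10⁻¹⁴, 6.17×10⁻¹⁴) N.

F ≈ (2.74×10⁻¹⁴, -1.47×10⁻¹⁴, 6.17×10⁻¹⁴) N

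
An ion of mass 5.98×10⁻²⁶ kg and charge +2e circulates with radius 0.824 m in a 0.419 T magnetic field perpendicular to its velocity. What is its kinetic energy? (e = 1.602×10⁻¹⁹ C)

v = |q|Br/m, then KE = ½mv² = (qBr)²/(2m).
v = (3.204×10⁻¹⁹)(0.419)(0.824)/5.98×10⁻²⁶ ≈ 1.850×10⁶ m/s.
KE = ½(5.98×10⁻²⁶)(1.850×10⁶)² ≈ 1.02×10⁻¹³ J.

KE ≈ 1.02×10⁻¹³ J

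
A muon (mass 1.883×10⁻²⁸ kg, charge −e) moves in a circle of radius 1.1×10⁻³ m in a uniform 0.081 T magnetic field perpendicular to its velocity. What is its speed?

v ≈ 7.6×10⁴ m/s

From |q|vB = mv²/r, v = |q|Br/m.
v = (1.602×10⁻¹⁹)(0.081)(1.1×10⁻³)/1.883×10⁻²⁸ ≈ 7.6×10⁴ m/s.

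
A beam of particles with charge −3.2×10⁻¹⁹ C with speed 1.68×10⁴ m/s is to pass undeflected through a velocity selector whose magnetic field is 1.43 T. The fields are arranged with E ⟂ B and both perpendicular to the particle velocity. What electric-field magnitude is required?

For straight-line motion qE = qvB, so E = vB.
E = 1.68×10⁴ × 1.43 = 2.40×10⁴ V/m.

E = 2.40×10⁴ V/m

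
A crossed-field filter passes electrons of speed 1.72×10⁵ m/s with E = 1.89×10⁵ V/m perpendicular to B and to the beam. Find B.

B = 1.10 T

Balance of forces in the selector: qE = qvB ⇒ B = E/v.
B = 1.89×10⁵/1.72×10⁵ = 1.10 T.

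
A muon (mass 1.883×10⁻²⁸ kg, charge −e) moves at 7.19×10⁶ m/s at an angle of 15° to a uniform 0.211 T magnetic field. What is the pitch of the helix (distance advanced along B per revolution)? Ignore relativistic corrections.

p ≈ 0.243 m

v∥ = v cosθ = 7.19×10⁶·cos15° ≈ 6.945×10⁶ m/s.
T = 2πm/(|q|B) = 2π(1.883×10⁻²⁸)/((1.602×10⁻¹⁹)(0.211)) ≈ 3.500×10⁻⁸ s.
pitch = v∥ T = (6.945×10⁶)(3.500×10⁻⁸) ≈ 0.243 m.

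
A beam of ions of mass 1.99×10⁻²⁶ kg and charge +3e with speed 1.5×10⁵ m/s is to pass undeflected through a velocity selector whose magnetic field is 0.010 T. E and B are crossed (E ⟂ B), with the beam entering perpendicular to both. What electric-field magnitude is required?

E = 1500 V/m

For straight-line motion qE = qvB, so E = vB.
E = 1.5×10⁵ × 0.010 = 1500 V/m.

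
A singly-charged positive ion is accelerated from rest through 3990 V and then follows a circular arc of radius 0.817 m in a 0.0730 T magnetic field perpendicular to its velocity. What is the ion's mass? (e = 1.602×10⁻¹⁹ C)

Combine |q|V = ½mv² and r = mv/(|q|B): eliminate v to get m = qB²r²/(2V).
m = (1.602×10⁻¹⁹)(0.0730)²(0.817)²/(2·3990) ≈ 7.14×10⁻²⁶ kg.

m ≈ 7.14×10⁻²⁶ kg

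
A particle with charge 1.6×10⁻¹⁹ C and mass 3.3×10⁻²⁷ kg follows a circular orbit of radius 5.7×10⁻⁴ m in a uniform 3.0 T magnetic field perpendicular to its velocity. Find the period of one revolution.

T ≈ 4.3×10⁻⁸ s

The cyclotron period depends only on m, q, B: T = 2πm/(|q|B).
T = 2π(3.3×10⁻²⁷)/((1.6×10⁻¹⁹)(3.0)) ≈ 4.3×10⁻⁸ s.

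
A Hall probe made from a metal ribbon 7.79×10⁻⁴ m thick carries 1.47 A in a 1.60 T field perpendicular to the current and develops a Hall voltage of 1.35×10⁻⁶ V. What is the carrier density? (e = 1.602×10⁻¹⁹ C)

n ≈ 1.40×10²⁸ m⁻³

From V_H = IB/(n e t), n = IB/(V_H e t).
n = (1.47)(1.60)/((1.35×10⁻⁶)(1.602×10⁻¹⁹)(7.79×10⁻⁴)) ≈ 1.40×10²⁸ m⁻³.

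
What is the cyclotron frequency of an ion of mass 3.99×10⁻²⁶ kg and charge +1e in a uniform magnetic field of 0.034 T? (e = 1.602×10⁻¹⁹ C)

f ≈ 2.2×10⁴ Hz

f = |q|B/(2πm).
f = (1.602×10⁻¹⁹)(0.034)/(2π·3.99×10⁻²⁶) ≈ 2.2×10⁴ Hz.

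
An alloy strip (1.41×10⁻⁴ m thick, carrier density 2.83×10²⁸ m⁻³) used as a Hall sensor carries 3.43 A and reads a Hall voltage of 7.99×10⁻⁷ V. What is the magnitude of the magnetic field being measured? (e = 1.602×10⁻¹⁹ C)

B ≈ 0.149 T

From V_H = IB/(n e t), B = V_H n e t / I.
B = (7.99×10⁻⁷)(2.83×10²⁸)(1.602×10⁻¹⁹)(1.41×10⁻⁴)/3.43 ≈ 0.149 T.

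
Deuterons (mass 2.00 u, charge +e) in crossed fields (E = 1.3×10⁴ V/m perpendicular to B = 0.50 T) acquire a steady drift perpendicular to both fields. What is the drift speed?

v_d ≈ 2.6×10⁴ m/s

The E×B drift speed is v_d = E/B.
v_d = 1.3×10⁴/0.50 = 2.6×10⁴ m/s.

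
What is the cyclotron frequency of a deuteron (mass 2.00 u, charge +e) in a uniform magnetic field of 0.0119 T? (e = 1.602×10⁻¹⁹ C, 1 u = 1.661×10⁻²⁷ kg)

f = |q|B/(2πm).
f = (1.602×10⁻¹⁹)(0.0119)/(2π·3.322×10⁻²⁷) ≈ 9.13×10⁴ Hz.

f ≈ 9.13×10⁴ Hz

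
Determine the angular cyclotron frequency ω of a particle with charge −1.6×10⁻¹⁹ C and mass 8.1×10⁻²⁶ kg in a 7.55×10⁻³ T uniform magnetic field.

ω = |q|B/m.
ω = (1.6×10⁻¹⁹)(7.55×10⁻³)/8.1×10⁻²⁶ ≈ 1.49×10⁴ rad/s.

ω ≈ 1.49×10⁴ rad/s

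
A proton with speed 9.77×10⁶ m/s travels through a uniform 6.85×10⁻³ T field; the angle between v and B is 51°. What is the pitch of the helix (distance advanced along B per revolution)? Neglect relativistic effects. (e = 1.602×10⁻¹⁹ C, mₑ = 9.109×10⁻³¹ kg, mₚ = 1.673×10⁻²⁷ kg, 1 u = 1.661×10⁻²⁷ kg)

p ≈ 58.9 m

v∥ = v cosθ = 9.77×10⁶·cos51° ≈ 6.148×10⁶ m/s.
T = 2πm/(|q|B) = 2π(1.673×10⁻²⁷)/((1.602×10⁻¹⁹)(6.85×10⁻³)) ≈ 9.579×10⁻⁶ s.
pitch = v∥ T = (6.148×10⁶)(9.579×10⁻⁶) ≈ 58.9 m.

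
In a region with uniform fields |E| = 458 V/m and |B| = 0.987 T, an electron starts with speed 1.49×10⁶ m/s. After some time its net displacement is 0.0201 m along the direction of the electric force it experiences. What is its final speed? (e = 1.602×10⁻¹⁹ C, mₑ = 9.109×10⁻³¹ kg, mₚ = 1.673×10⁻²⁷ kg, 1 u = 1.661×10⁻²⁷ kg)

B does no work; ΔKE = |q|E d.
½mv_f² = ½mv₀² + |q|Ed = ½(9.109×10⁻³¹)(1.49×10⁶)² + (1.602×10⁻¹⁹)(458)(0.0201) ≈ 1.011×10⁻¹⁸ J + 1.475×10⁻¹⁸ J ≈ 2.486×10⁻¹⁸ J.
v_f = √(2·2.486×10⁻¹⁸/9.109×10⁻³¹) ≈ 2.34×10⁶ m/s.

v_f ≈ 2.34×10⁶ m/s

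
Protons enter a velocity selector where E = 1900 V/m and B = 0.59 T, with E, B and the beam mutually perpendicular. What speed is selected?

For undeflected motion the electric and magnetic forces balance: qE = qvB.
v = E/B = 1900/0.59 = 3200 m/s.

v = 3200 m/s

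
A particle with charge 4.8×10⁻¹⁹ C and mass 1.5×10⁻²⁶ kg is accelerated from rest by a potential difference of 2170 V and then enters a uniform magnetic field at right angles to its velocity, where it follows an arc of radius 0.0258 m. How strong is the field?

v = √(2|q|V/m) = √(2·4.8×10⁻¹⁹·2170/1.5×10⁻²⁶) ≈ 3.727×10⁵ m/s.
B = mv/(|q|r) = (1.5×10⁻²⁶)(3.727×10⁵)/((4.8×10⁻¹⁹)(0.0258)) ≈ 0.451 T.

B ≈ 0.451 T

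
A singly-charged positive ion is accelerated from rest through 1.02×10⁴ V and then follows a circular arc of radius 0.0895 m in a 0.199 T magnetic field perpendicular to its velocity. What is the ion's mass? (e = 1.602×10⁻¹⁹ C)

m ≈ 2.49×10⁻²⁷ kg

Combine |q|V = ½mv² and r = mv/(|q|B): eliminate v to get m = qB²r²/(2V).
m = (1.602×10⁻¹⁹)(0.199)²(0.0895)²/(2·1.02×10⁴) ≈ 2.49×10⁻²⁷ kg.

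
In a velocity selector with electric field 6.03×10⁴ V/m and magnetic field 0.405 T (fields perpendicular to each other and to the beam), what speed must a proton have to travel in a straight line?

v = 1.49×10⁵ m/s

For undeflected motion the electric and magnetic forces balance: qE = qvB.
v = E/B = 6.03×10⁴/0.405 = 1.49×10⁵ m/s.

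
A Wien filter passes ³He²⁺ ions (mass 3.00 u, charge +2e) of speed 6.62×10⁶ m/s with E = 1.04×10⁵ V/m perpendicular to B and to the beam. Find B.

B = 0.0157 T

Balance of forces in the selector: qE = qvB ⇒ B = E/v.
B = 1.04×10⁵/6.62×10⁶ = 0.0157 T.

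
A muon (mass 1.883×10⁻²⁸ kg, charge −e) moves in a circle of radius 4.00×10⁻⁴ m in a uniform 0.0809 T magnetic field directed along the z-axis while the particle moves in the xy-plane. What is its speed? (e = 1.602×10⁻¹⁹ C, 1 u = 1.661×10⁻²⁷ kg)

From |q|vB = mv²/r, v = |q|Br/m.
v = (1.602×10⁻¹⁹)(0.0809)(4.00×10⁻⁴)/1.883×10⁻²⁸ ≈ 2.75×10⁴ m/s.

v ≈ 2.75×10⁴ m/s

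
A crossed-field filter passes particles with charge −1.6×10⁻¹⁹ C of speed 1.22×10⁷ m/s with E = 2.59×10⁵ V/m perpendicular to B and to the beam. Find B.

Balance of forces in the selector: qE = qvB ⇒ B = E/v.
B = 2.59×10⁵/1.22×10⁷ = 0.0212 T.

B = 0.0212 T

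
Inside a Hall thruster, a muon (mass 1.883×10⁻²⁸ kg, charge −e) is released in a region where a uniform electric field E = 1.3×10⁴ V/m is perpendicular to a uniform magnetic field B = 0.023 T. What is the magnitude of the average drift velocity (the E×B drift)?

v_d ≈ 5.7×10⁵ m/s

The steady drift has the magnetic force balancing the electric force, so v_d = E/B.
v_d = 1.3×10⁴/0.023 = 5.7×10⁵ m/s.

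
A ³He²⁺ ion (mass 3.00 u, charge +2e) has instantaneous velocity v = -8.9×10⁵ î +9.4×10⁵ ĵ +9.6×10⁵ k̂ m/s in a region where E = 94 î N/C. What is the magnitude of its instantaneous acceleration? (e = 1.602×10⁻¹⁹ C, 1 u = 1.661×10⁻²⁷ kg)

|a| ≈ 6.04×10⁹ m/s²

Only an electric field acts, so F = qE = (3.204×10⁻¹⁹ C)·(94.0, 0, 0) = (3.01×10⁻¹⁷, 0, 0) N.
|a| = |F|/m = 3.012×10⁻¹⁷/4.983×10⁻²⁷ ≈ 6.04×10⁹ m/s².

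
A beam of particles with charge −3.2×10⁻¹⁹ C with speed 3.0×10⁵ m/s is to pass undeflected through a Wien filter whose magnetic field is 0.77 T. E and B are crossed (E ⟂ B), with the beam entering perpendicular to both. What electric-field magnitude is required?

For straight-line motion qE = qvB, so E = vB.
E = 3.0×10⁵ × 0.77 = 2.3×10⁵ V/m.

E = 2.3×10⁵ V/m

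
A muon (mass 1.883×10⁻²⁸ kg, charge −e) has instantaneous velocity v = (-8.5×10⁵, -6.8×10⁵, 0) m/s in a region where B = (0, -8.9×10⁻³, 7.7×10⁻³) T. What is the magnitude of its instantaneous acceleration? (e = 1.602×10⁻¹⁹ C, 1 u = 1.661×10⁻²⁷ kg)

v×B = (-5240, 6540, 7560) N/C.
F = q v×B = (−1.602×10⁻¹⁹ C)·(-5240, 6540, 7560) = (8.39×10⁻¹⁶, -1.05×10⁻¹⁵, -1.21×10⁻¹⁵) N.
|a| = |F|/m = 1.809×10⁻¹⁵/1.883×10⁻²⁸ ≈ 9.61×10¹² m/s².

|a| ≈ 9.61×10¹² m/s²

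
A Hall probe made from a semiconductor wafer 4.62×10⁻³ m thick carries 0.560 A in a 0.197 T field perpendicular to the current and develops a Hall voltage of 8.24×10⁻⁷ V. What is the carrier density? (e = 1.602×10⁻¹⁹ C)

n ≈ 1.81×10²⁶ m⁻³

From V_H = IB/(n e t), n = IB/(V_H e t).
n = (0.560)(0.197)/((8.24×10⁻⁷)(1.602×10⁻¹⁹)(4.62×10⁻³)) ≈ 1.81×10²⁶ m⁻³.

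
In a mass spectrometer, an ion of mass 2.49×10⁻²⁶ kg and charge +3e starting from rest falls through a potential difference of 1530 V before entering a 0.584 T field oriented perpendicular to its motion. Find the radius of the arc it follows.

r ≈ 0.0216 m

Acceleration: |q|V = ½mv² ⇒ v = √(2|q|V/m) = √(2·4.806×10⁻¹⁹·1530/2.49×10⁻²⁶) ≈ 2.430×10⁵ m/s.
In the field: r = mv/(|q|B) = (2.49×10⁻²⁶)(2.430×10⁵)/((4.806×10⁻¹⁹)(0.584)) ≈ 0.0216 m.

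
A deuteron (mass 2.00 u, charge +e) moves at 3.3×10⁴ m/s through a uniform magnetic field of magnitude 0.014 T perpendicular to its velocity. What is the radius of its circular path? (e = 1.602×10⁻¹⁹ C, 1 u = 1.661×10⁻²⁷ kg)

The magnetic force provides the centripetal force: |q|vB = mv²/r.
r = mv/(|q|B) = (3.322×10⁻²⁷)(3.3×10⁴)/((1.602×10⁻¹⁹)(0.014)) ≈ 0.049 m.

r ≈ 0.049 m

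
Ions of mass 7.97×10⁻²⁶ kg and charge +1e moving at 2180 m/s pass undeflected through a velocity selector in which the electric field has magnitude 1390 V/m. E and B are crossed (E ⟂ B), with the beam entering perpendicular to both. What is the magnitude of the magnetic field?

Balance of forces in the selector: qE = qvB ⇒ B = E/v.
B = 1390/2180 = 0.638 T.

B = 0.638 T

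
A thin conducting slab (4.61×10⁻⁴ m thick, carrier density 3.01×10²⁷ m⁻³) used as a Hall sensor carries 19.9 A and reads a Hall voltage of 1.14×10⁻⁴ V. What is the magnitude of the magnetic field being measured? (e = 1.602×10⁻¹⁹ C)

B ≈ 1.27 T

From V_H = IB/(n e t), B = V_H n e t / I.
B = (1.14×10⁻⁴)(3.01×10²⁷)(1.602×10⁻¹⁹)(4.61×10⁻⁴)/19.9 ≈ 1.27 T.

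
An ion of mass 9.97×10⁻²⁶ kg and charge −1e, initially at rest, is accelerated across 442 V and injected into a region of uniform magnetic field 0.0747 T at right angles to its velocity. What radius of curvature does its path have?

r ≈ 0.314 m

Acceleration: |q|V = ½mv² ⇒ v = √(2|q|V/m) = √(2·1.602×10⁻¹⁹·442/9.97×10⁻²⁶) ≈ 3.769×10⁴ m/s.
In the field: r = mv/(|q|B) = (9.97×10⁻²⁶)(3.769×10⁴)/((1.602×10⁻¹⁹)(0.0747)) ≈ 0.314 m.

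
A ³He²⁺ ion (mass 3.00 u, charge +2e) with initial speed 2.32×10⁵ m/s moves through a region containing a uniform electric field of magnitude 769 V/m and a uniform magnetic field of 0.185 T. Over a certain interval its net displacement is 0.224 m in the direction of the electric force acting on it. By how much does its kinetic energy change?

The magnetic force is always ⟂ v and does no work; only the electric force changes KE.
ΔKE = F_E · d = |q|E d = (3.204×10⁻¹⁹)(769)(0.224) ≈ 5.52×10⁻¹⁷ J.

ΔKE ≈ 5.52×10⁻¹⁷ J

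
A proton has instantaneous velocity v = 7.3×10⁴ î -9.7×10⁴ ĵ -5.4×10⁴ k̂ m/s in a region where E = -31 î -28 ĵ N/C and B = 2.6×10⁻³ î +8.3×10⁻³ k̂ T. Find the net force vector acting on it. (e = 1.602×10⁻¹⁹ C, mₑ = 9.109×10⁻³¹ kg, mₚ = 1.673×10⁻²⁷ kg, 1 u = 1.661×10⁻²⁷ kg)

v×B = (-805, -746, 252) N/C.
E + v×B = (-836, -774, 252) N/C.
F = q(E + v×B) = (1.602×10⁻¹⁹ C)·(-836, -774, 252) = (-1.34×10⁻¹⁶, -1.24×10⁻¹⁶, 4.04×10⁻¹⁷) N.

F ≈ (-1.34×10⁻¹⁶, -1.24×10⁻¹⁶, 4.04×10⁻¹⁷) N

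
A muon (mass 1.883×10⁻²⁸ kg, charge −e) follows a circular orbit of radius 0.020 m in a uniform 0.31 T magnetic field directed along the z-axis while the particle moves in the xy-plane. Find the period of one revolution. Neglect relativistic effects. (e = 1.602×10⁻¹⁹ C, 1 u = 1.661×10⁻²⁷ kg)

T ≈ 2.4×10⁻⁸ s

The cyclotron period depends only on m, q, B: T = 2πm/(|q|B).
T = 2π(1.883×10⁻²⁸)/((1.602×10⁻¹⁹)(0.31)) ≈ 2.4×10⁻⁸ s.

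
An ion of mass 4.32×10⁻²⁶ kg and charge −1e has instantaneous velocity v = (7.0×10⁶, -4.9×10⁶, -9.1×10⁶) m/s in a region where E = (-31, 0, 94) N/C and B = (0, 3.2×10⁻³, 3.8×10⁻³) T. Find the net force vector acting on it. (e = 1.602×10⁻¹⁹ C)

v×B = (1.05×10⁴, -2.66×10⁴, 2.24×10⁴) N/C.
E + v×B = (1.05×10⁴, -2.66×10⁴, 2.25×10⁴) N/C.
F = q(E + v×B) = (−1.602×10⁻¹⁹ C)·(1.05×10⁴, -2.66×10⁴, 2.25×10⁴) = (-1.68×10⁻¹⁵, 4.26×10⁻¹⁵, -3.60×10⁻¹⁵) N.

F ≈ (-1.68×10⁻¹⁵, 4.26×10⁻¹⁵, -3.60×10⁻¹⁵) N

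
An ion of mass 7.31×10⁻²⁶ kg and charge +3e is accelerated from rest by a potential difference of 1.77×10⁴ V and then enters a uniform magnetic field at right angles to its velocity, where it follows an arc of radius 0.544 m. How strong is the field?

B ≈ 0.135 T

v = √(2|q|V/m) = √(2·4.806×10⁻¹⁹·1.77×10⁴/7.31×10⁻²⁶) ≈ 4.824×10⁵ m/s.
B = mv/(|q|r) = (7.31×10⁻²⁶)(4.824×10⁵)/((4.806×10⁻¹⁹)(0.544)) ≈ 0.135 T.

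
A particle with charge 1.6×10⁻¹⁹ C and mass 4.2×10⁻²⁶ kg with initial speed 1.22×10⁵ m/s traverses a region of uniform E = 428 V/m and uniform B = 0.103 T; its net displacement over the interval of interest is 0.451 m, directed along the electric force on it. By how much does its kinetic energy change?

ΔKE ≈ 3.09×10⁻¹⁷ J

The magnetic force is always ⟂ v and does no work; only the electric force changes KE.
ΔKE = F_E · d = |q|E d = (1.6×10⁻¹⁹)(428)(0.451) ≈ 3.09×10⁻¹⁷ J.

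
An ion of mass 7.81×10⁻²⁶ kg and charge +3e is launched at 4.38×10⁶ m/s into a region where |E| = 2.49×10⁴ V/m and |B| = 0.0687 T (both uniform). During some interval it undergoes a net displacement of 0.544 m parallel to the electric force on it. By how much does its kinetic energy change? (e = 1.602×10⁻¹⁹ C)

The magnetic force is always ⟂ v and does no work; only the electric force changes KE.
ΔKE = F_E · d = |q|E d = (4.806×10⁻¹⁹)(2.49×10⁴)(0.544) ≈ 6.51×10⁻¹⁵ J.

ΔKE ≈ 6.51×10⁻¹⁵ J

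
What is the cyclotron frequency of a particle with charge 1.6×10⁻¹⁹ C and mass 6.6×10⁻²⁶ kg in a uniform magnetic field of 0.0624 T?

f ≈ 2.41×10⁴ Hz

f = |q|B/(2πm).
f = (1.6×10⁻¹⁹)(0.0624)/(2π·6.6×10⁻²⁶) ≈ 2.41×10⁴ Hz.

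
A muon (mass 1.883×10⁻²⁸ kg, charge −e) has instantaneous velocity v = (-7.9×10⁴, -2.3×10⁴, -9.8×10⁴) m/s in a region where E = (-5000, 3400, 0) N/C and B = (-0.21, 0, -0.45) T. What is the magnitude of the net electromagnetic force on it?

v×B = (1.04×10⁴, -1.50×10⁴, -4830) N/C.
E + v×B = (5350, -1.16×10⁴, -4830) N/C.
F = q(E + v×B) = (−1.602×10⁻¹⁹ C)·(5350, -1.16×10⁴, -4830) = (-8.57×10⁻¹⁶, 1.85×10⁻¹⁵, 7.74×10⁻¹⁶) N.
|F| = 2.18×10⁻¹⁵ N.

|F| ≈ 2.18×10⁻¹⁵ N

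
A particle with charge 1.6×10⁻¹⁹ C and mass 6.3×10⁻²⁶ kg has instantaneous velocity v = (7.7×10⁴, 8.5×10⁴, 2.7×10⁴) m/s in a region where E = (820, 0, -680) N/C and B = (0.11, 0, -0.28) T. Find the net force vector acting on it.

v×B = (-2.38×10⁴, 2.45×10⁴, -9350) N/C.
E + v×B = (-2.30×10⁴, 2.45×10⁴, -1.00×10⁴) N/C.
F = q(E + v×B) = (1.6×10⁻¹⁹ C)·(-2.30×10⁴, 2.45×10⁴, -1.00×10⁴) = (-3.68×10⁻¹⁵, 3.92×10⁻¹⁵, -1.60×10⁻¹⁵) N.

F ≈ (-3.68×10⁻¹⁵, 3.92×10⁻¹⁵, -1.60×10⁻¹⁵) N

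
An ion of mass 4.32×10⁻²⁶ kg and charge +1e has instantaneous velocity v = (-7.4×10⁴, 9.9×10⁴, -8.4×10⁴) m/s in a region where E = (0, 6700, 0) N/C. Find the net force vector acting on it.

Only an electric field acts, so F = qE = (1.602×10⁻¹⁹ C)·(0, 6700, 0) = (0, 1.07×10⁻¹⁵, 0) N.

F ≈ (0, 1.07×10⁻¹⁵, 0) N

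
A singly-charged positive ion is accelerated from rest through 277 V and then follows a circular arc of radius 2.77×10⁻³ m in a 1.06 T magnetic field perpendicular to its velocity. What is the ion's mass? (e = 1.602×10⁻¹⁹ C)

Combine |q|V = ½mv² and r = mv/(|q|B): eliminate v to get m = qB²r²/(2V).
m = (1.602×10⁻¹⁹)(1.06)²(2.77×10⁻³)²/(2·277) ≈ 2.49×10⁻²⁷ kg.

m ≈ 2.49×10⁻²⁷ kg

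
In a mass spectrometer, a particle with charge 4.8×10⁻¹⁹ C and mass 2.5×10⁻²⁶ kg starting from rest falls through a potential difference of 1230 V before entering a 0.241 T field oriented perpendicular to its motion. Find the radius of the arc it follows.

r ≈ 0.0470 m

Acceleration: |q|V = ½mv² ⇒ v = √(2|q|V/m) = √(2·4.8×10⁻¹⁹·1230/2.5×10⁻²⁶) ≈ 2.173×10⁵ m/s.
In the field: r = mv/(|q|B) = (2.5×10⁻²⁶)(2.173×10⁵)/((4.8×10⁻¹⁹)(0.241)) ≈ 0.0470 m.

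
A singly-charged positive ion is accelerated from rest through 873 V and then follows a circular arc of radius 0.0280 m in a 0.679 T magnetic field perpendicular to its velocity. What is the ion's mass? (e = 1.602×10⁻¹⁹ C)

Combine |q|V = ½mv² and r = mv/(|q|B): eliminate v to get m = qB²r²/(2V).
m = (1.602×10⁻¹⁹)(0.679)²(0.0280)²/(2·873) ≈ 3.32×10⁻²⁶ kg.

m ≈ 3.32×10⁻²⁶ kg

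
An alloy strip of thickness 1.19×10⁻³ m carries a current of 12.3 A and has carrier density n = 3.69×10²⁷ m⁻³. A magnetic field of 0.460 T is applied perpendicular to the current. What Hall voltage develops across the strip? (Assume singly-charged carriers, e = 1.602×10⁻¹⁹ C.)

V_H = IB/(n e t).
V_H = (12.3)(0.460)/((3.69×10²⁷)(1.602×10⁻¹⁹)(1.19×10⁻³)) ≈ 8.04×10⁻⁶ V.

V_H ≈ 8.04×10⁻⁶ V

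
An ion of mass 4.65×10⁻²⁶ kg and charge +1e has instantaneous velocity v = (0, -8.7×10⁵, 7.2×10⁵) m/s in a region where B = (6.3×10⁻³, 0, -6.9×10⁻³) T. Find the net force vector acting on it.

F ≈ (9.62×10⁻¹⁶, 7.27×10⁻¹⁶, 8.78×10⁻¹⁶) N

v×B = (6000, 4540, 5480) N/C.
F = q v×B = (1.602×10⁻¹⁹ C)·(6000, 4540, 5480) = (9.62×10⁻¹⁶, 7.27×10⁻¹⁶, 8.78×10⁻¹⁶) N.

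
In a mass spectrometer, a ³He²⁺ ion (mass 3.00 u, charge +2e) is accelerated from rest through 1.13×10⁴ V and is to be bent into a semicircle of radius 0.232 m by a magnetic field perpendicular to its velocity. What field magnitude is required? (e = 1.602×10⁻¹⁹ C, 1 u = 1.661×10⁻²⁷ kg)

v = √(2|q|V/m) = √(2·3.204×10⁻¹⁹·1.13×10⁴/4.983×10⁻²⁷) ≈ 1.205×10⁶ m/s.
B = mv/(|q|r) = (4.983×10⁻²⁷)(1.205×10⁶)/((3.204×10⁻¹⁹)(0.232)) ≈ 0.0808 T.

B ≈ 0.0808 T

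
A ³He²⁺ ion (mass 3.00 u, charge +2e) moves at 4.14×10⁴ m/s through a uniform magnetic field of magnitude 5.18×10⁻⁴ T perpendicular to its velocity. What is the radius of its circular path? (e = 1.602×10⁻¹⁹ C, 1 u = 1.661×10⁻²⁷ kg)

The magnetic force provides the centripetal force: |q|vB = mv²/r.
r = mv/(|q|B) = (4.983×10⁻²⁷)(4.14×10⁴)/((3.204×10⁻¹⁹)(5.18×10⁻⁴)) ≈ 1.24 m.

r ≈ 1.24 m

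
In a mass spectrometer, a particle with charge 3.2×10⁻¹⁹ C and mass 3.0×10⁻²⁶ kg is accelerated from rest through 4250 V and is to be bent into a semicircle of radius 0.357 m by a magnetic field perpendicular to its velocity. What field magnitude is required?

v = √(2|q|V/m) = √(2·3.2×10⁻¹⁹·4250/3.0×10⁻²⁶) ≈ 3.011×10⁵ m/s.
B = mv/(|q|r) = (3.0×10⁻²⁶)(3.011×10⁵)/((3.2×10⁻¹⁹)(0.357)) ≈ 0.0791 T.

B ≈ 0.0791 T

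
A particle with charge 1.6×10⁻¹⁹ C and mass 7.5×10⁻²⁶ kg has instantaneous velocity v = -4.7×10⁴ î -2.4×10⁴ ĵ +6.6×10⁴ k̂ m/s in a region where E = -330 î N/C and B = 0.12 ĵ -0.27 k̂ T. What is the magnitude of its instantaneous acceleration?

v×B = (-1440, -1.27×10⁴, -5640) N/C.
E + v×B = (-1770, -1.27×10⁴, -5640) N/C.
F = q(E + v×B) = (1.6×10⁻¹⁹ C)·(-1770, -1.27×10⁴, -5640) = (-2.83×10⁻¹⁶, -2.03×10⁻¹⁵, -9.02×10⁻¹⁶) N.
|a| = |F|/m = 2.240×10⁻¹⁵/7.5×10⁻²⁶ ≈ 2.99×10¹⁰ m/s².

|a| ≈ 2.99×10¹⁰ m/s²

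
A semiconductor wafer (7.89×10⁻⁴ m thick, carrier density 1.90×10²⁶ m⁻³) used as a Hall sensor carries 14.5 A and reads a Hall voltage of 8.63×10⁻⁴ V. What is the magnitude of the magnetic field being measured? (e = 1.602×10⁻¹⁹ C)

B ≈ 1.43 T

From V_H = IB/(n e t), B = V_H n e t / I.
B = (8.63×10⁻⁴)(1.90×10²⁶)(1.602×10⁻¹⁹)(7.89×10⁻⁴)/14.5 ≈ 1.43 T.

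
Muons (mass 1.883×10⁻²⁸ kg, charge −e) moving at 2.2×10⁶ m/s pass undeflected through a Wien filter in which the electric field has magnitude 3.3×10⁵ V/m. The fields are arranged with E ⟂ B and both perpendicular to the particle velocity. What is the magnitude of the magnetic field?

B = 0.15 T

Balance of forces in the selector: qE = qvB ⇒ B = E/v.
B = 3.3×10⁵/2.2×10⁶ = 0.15 T.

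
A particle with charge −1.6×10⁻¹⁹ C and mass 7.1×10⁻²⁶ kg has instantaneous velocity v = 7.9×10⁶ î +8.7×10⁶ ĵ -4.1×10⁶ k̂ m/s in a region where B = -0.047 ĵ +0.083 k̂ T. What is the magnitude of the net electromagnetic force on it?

|F| ≈ 1.47×10⁻¹³ N

v×B = (5.29×10⁵, -6.56×10⁵, -3.71×10⁵) N/C.
F = q v×B = (−1.6×10⁻¹⁹ C)·(5.29×10⁵, -6.56×10⁵, -3.71×10⁵) = (-8.47×10⁻¹⁴, 1.05×10⁻¹³, 5.94×10⁻¹⁴) N.
|F| = 1.47×10⁻¹³ N.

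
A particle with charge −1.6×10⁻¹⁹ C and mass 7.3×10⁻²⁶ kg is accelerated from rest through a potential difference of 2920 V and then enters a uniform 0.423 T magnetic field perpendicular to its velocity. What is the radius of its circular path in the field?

r ≈ 0.122 m

Acceleration: |q|V = ½mv² ⇒ v = √(2|q|V/m) = √(2·1.6×10⁻¹⁹·2920/7.3×10⁻²⁶) ≈ 1.131×10⁵ m/s.
In the field: r = mv/(|q|B) = (7.3×10⁻²⁶)(1.131×10⁵)/((1.6×10⁻¹⁹)(0.423)) ≈ 0.122 m.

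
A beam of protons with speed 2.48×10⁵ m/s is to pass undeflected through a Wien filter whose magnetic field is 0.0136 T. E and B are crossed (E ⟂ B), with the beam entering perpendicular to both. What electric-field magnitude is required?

For straight-line motion qE = qvB, so E = vB.
E = 2.48×10⁵ × 0.0136 = 3370 V/m.

E = 3370 V/m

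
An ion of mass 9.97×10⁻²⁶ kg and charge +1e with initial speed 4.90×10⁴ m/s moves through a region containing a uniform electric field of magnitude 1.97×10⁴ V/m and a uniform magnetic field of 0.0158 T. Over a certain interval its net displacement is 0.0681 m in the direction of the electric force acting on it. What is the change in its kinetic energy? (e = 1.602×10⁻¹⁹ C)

The magnetic force is always ⟂ v and does no work; only the electric force changes KE.
ΔKE = F_E · d = |q|E d = (1.602×10⁻¹⁹)(1.97×10⁴)(0.0681) ≈ 2.15×10⁻¹⁶ J.

ΔKE ≈ 2.15×10⁻¹⁶ J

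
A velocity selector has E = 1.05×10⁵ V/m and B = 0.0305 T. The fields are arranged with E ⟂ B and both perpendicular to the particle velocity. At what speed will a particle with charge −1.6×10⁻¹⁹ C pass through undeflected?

For undeflected motion the electric and magnetic forces balance: qE = qvB.
v = E/B = 1.05×10⁵/0.0305 = 3.44×10⁶ m/s.

v = 3.44×10⁶ m/s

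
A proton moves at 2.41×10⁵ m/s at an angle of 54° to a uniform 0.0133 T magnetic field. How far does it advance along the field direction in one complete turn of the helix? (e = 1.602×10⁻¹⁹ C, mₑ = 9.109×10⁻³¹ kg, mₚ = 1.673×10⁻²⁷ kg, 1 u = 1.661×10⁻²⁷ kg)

v∥ = v cosθ = 2.41×10⁵·cos54° ≈ 1.417×10⁵ m/s.
T = 2πm/(|q|B) = 2π(1.673×10⁻²⁷)/((1.602×10⁻¹⁹)(0.0133)) ≈ 4.934×10⁻⁶ s.
pitch = v∥ T = (1.417×10⁵)(4.934×10⁻⁶) ≈ 0.699 m.

p ≈ 0.699 m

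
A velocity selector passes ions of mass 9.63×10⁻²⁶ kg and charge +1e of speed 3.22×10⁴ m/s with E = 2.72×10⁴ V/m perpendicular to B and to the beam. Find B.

Balance of forces in the selector: qE = qvB ⇒ B = E/v.
B = 2.72×10⁴/3.22×10⁴ = 0.845 T.

B = 0.845 T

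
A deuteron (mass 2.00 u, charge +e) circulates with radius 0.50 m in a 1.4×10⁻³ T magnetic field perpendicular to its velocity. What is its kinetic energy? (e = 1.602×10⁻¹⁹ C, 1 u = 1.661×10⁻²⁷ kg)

v = |q|Br/m, then KE = ½mv² = (qBr)²/(2m).
v = (1.602×10⁻¹⁹)(1.4×10⁻³)(0.50)/3.322×10⁻²⁷ ≈ 3.376×10⁴ m/s.
KE = ½(3.322×10⁻²⁷)(3.376×10⁴)² ≈ 1.9×10⁻¹⁸ J.

KE ≈ 1.9×10⁻¹⁸ J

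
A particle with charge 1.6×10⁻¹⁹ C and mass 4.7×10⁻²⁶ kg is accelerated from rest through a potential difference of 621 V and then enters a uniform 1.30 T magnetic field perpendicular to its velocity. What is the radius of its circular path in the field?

r ≈ 0.0147 m

Acceleration: |q|V = ½mv² ⇒ v = √(2|q|V/m) = √(2·1.6×10⁻¹⁹·621/4.7×10⁻²⁶) ≈ 6.502×10⁴ m/s.
In the field: r = mv/(|q|B) = (4.7×10⁻²⁶)(6.502×10⁴)/((1.6×10⁻¹⁹)(1.30)) ≈ 0.0147 m.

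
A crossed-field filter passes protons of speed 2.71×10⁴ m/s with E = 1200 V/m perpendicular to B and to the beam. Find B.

Balance of forces in the selector: qE = qvB ⇒ B = E/v.
B = 1200/2.71×10⁴ = 0.0443 T.

B = 0.0443 T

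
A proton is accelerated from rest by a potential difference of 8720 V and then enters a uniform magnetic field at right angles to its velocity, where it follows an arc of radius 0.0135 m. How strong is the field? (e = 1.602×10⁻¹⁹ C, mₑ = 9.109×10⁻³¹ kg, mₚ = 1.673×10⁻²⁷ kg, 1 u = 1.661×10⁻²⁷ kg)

v = √(2|q|V/m) = √(2·1.602×10⁻¹⁹·8720/1.673×10⁻²⁷) ≈ 1.292×10⁶ m/s.
B = mv/(|q|r) = (1.673×10⁻²⁷)(1.292×10⁶)/((1.602×10⁻¹⁹)(0.0135)) ≈ 1.00 T.

B ≈ 1.00 T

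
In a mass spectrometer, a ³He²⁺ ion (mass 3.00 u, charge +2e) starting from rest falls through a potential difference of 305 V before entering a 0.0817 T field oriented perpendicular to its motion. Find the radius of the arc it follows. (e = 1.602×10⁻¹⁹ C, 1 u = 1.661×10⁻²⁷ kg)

r ≈ 0.0377 m

Acceleration: |q|V = ½mv² ⇒ v = √(2|q|V/m) = √(2·3.204×10⁻¹⁹·305/4.983×10⁻²⁷) ≈ 1.980×10⁵ m/s.
In the field: r = mv/(|q|B) = (4.983×10⁻²⁷)(1.980×10⁵)/((3.204×10⁻¹⁹)(0.0817)) ≈ 0.0377 m.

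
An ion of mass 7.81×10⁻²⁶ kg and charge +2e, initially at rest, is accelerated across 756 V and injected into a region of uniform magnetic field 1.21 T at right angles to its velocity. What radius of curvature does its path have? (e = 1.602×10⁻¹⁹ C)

r ≈ 0.0159 m

Acceleration: |q|V = ½mv² ⇒ v = √(2|q|V/m) = √(2·3.204×10⁻¹⁹·756/7.81×10⁻²⁶) ≈ 7.876×10⁴ m/s.
In the field: r = mv/(|q|B) = (7.81×10⁻²⁶)(7.876×10⁴)/((3.204×10⁻¹⁹)(1.21)) ≈ 0.0159 m.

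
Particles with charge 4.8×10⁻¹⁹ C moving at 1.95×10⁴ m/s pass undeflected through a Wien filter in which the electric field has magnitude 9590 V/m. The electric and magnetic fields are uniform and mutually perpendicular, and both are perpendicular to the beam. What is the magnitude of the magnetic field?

B = 0.492 T

Balance of forces in the selector: qE = qvB ⇒ B = E/v.
B = 9590/1.95×10⁴ = 0.492 T.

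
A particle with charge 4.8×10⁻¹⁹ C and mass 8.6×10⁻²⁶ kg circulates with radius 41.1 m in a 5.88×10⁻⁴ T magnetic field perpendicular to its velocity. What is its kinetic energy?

KE ≈ 7.82×10⁻¹⁶ J

v = |q|Br/m, then KE = ½mv² = (qBr)²/(2m).
v = (4.8×10⁻¹⁹)(5.88×10⁻⁴)(41.1)/8.6×10⁻²⁶ ≈ 1.349×10⁵ m/s.
KE = ½(8.6×10⁻²⁶)(1.349×10⁵)² ≈ 7.82×10⁻¹⁶ J.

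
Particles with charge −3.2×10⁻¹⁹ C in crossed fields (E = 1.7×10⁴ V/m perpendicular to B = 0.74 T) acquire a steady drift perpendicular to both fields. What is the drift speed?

v_d ≈ 2.3×10⁴ m/s

The E×B drift speed is v_d = E/B.
v_d = 1.7×10⁴/0.74 = 2.3×10⁴ m/s.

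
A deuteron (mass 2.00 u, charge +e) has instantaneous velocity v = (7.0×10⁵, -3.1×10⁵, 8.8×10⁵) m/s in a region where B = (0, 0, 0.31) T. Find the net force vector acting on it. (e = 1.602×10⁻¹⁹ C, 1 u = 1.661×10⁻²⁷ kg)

v×B = (-9.61×10⁴, -2.17×10⁵, 0) N/C.
F = q v×B = (1.602×10⁻¹⁹ C)·(-9.61×10⁴, -2.17×10⁵, 0) = (-1.54×10⁻¹⁴, -3.48×10⁻¹⁴, 0) N.

F ≈ (-1.54×10⁻¹⁴, -3.48×10⁻¹⁴, 0) N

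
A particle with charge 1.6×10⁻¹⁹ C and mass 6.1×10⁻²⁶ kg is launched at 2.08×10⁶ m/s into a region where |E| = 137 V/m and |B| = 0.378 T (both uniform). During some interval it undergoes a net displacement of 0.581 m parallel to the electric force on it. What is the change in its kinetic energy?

ΔKE ≈ 1.27×10⁻¹⁷ J

The magnetic force is always ⟂ v and does no work; only the electric force changes KE.
ΔKE = F_E · d = |q|E d = (1.6×10⁻¹⁹)(137)(0.581) ≈ 1.27×10⁻¹⁷ J.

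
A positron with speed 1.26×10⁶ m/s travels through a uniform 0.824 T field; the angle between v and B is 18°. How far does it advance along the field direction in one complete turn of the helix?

v∥ = v cosθ = 1.26×10⁶·cos18° ≈ 1.198×10⁶ m/s.
T = 2πm/(|q|B) = 2π(9.109×10⁻³¹)/((1.602×10⁻¹⁹)(0.824)) ≈ 4.336×10⁻¹¹ s.
pitch = v∥ T = (1.198×10⁶)(4.336×10⁻¹¹) ≈ 5.20×10⁻⁵ m.

p ≈ 5.20×10⁻⁵ m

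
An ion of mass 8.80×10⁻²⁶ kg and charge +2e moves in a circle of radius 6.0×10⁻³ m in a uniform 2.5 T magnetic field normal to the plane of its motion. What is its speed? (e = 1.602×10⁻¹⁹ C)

v ≈ 5.5×10⁴ m/s

From |q|vB = mv²/r, v = |q|Br/m.
v = (3.204×10⁻¹⁹)(2.5)(6.0×10⁻³)/8.80×10⁻²⁶ ≈ 5.5×10⁴ m/s.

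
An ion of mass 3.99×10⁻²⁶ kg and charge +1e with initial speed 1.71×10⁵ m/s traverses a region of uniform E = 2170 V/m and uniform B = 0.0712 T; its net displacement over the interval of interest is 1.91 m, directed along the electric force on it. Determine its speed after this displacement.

B does no work; ΔKE = |q|E d.
½mv_f² = ½mv₀² + |q|Ed = ½(3.99×10⁻²⁶)(1.71×10⁵)² + (1.602×10⁻¹⁹)(2170)(1.91) ≈ 5.834×10⁻¹⁶ J + 6.640×10⁻¹⁶ J ≈ 1.247×10⁻¹⁵ J.
v_f = √(2·1.247×10⁻¹⁵/3.99×10⁻²⁶) ≈ 2.50×10⁵ m/s.

v_f ≈ 2.50×10⁵ m/s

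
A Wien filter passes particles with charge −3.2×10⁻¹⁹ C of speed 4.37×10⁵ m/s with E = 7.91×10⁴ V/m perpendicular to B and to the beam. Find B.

Balance of forces in the selector: qE = qvB ⇒ B = E/v.
B = 7.91×10⁴/4.37×10⁵ = 0.181 T.

B = 0.181 T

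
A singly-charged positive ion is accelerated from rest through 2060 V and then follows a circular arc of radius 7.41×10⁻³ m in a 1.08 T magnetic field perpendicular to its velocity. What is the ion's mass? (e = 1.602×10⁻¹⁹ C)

Combine |q|V = ½mv² and r = mv/(|q|B): eliminate v to get m = qB²r²/(2V).
m = (1.602×10⁻¹⁹)(1.08)²(7.41×10⁻³)²/(2·2060) ≈ 2.49×10⁻²⁷ kg.

m ≈ 2.49×10⁻²⁷ kg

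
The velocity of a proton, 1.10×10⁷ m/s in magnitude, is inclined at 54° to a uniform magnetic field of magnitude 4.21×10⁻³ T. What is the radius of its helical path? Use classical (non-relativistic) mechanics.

r ≈ 22.1 m

v⊥ = v sinθ = 1.10×10⁷·sin54° ≈ 8.899×10⁶ m/s.
r = m v⊥/(|q|B) = (1.673×10⁻²⁷)(8.899×10⁶)/((1.602×10⁻¹⁹)(4.21×10⁻³)) ≈ 22.1 m.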